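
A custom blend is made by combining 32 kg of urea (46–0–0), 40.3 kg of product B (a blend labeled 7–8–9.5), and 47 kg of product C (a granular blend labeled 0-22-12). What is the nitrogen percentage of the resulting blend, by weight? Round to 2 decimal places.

14.70% N

Total mass = 32 + 40.3 + 47 = 119.3 kg.
N mass = 46%×32 + 7%×40.3 + 0%×47 = 17.541 kg.
% N = 17.541 / 119.3 = 14.7033%.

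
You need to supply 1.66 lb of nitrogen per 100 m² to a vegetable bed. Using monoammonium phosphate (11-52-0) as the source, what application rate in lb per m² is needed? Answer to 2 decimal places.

Product per 100 m² = 1.66 / 11% = 15.0909 lb.
Convert to per m²: 15.0909 × 0.01 = 0.150909 lb.

0.15 lb of product per sq m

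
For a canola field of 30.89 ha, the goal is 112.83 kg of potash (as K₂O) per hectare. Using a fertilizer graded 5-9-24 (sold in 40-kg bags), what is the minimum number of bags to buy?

Product per hectare = 112.83 / 24% = 470.125 kg.
Total product = 470.125 × 30.89 = 14522.2 kg.
Bags = ⌈14522.2 / 40⌉ = 364.

364 bags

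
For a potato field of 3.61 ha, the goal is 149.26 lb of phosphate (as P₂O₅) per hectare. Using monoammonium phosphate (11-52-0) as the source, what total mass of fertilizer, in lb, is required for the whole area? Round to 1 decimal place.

1036.2 lb

Product per hectare = 149.26 / 52% = 287.038 lb.
Total product = 287.038 × 3.61 = 1036.21 lb.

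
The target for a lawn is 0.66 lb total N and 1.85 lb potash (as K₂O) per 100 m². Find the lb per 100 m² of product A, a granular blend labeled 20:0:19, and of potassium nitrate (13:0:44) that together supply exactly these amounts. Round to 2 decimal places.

Per-100 m² balance (a = product A, b = potassium nitrate):
N: 0.2·a + 0.13·b = 0.66
K₂O: 0.19·a + 0.44·b = 1.85
Eliminate b: (row1) − 0.13/0.44·(row2) → 0.143864·a = 0.113409, so a = 0.78831.
Then b = (1.85 − 0.19·0.78831) / 0.44 = 3.86414.

0.79 lb product A, 3.86 lb potassium nitrate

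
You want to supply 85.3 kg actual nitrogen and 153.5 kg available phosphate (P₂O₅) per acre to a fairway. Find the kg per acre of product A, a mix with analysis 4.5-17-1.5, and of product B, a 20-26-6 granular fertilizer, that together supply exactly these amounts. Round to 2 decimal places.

Let a = kg of product A, b = kg of product B (per acre).
N: 0.045·a + 0.2·b = 85.3
P₂O₅: 0.17·a + 0.26·b = 153.5
Solving simultaneously: a = 382.152, b = 340.516.

382.15 kg product A, 340.52 kg product B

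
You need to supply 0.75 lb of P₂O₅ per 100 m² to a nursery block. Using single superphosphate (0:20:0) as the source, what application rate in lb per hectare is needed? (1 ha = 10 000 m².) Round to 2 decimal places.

375.00 lb of product per hectare

Product per 100 m² = 0.75 / 20% = 3.75 lb.
Convert to per hectare: 3.75 × 100 = 375 lb.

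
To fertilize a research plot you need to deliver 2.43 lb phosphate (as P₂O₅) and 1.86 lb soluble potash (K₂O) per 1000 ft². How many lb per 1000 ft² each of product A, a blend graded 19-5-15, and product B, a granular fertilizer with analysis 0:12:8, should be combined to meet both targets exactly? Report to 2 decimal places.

2.06 lb product A, 19.39 lb product B

Per-1000 ft² balance (a = product A, b = product B):
P₂O₅: 0.05·a + 0.12·b = 2.43
K₂O: 0.15·a + 0.08·b = 1.86
Eliminate b: (row1) − 0.12/0.08·(row2) → -0.175·a = -0.36, so a = 2.05714.
Then b = (1.86 − 0.15·2.05714) / 0.08 = 19.3929.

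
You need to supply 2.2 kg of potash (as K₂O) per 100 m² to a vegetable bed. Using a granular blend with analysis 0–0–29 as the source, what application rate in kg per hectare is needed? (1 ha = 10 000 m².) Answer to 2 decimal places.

Product per 100 m² = 2.2 / 29% = 7.58621 kg.
Convert to per hectare: 7.58621 × 100 = 758.621 kg.

758.62 kg of product per hectare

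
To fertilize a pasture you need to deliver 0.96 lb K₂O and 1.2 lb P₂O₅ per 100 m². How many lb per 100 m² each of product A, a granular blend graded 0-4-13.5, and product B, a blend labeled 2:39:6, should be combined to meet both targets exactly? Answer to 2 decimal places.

Per-100 m² balance (a = product A, b = product B):
K₂O: 0.135·a + 0.06·b = 0.96
P₂O₅: 0.04·a + 0.39·b = 1.2
From row1: a = (0.96 − 0.06·b) / 0.135.
Into row2: 0.04·(0.96 − 0.06·b)/0.135 + 0.39·b = 1.2 → b = 2.4597, a = 6.01791.

6.02 lb product A, 2.46 lb product B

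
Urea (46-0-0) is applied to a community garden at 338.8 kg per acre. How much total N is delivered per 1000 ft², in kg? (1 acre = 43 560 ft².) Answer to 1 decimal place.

nitrogen per acre = 338.8 × 46% = 155.848 kg.
Convert to per 1000 ft²: 155.848 × 0.0229568 = 3.57778 kg.

3.6 kg N per thousand sq ft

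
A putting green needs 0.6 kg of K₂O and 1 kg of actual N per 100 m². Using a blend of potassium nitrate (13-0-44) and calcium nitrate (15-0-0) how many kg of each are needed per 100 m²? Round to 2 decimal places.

Let a = kg of potassium nitrate, b = kg of calcium nitrate (per 100 m²).
K₂O: 0.44·a + 0·b = 0.6
N: 0.13·a + 0.15·b = 1
Eliminate a: (row1) − 0.44/0.13·(row2) → -0.507692·b = -2.78462, so b = 5.48485.
Back-substitute: a = (0.6 − 0·5.48485) / 0.44 = 1.36364.

1.36 kg potassium nitrate, 5.48 kg calcium nitrate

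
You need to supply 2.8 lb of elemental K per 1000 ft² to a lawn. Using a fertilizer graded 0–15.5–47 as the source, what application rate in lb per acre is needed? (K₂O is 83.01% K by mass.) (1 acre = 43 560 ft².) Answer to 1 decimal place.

As K₂O: 2.8 / 0.8301 = 3.37309 lb per 1000 ft².
Product per 1000 ft² = 3.37309 / 47% = 7.17678 lb.
Convert to per acre: 7.17678 × 43.56 = 312.621 lb.

312.6 lb of product per acre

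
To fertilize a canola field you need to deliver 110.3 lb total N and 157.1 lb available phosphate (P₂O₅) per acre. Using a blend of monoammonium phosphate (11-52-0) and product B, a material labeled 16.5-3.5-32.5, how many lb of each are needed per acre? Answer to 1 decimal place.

269.2 lb monoammonium phosphate, 489.0 lb product B

Per-acre balance (a = monoammonium phosphate, b = product B):
N: 0.11·a + 0.165·b = 110.3
P₂O₅: 0.52·a + 0.035·b = 157.1
Solving simultaneously: a = 269.201, b = 489.018.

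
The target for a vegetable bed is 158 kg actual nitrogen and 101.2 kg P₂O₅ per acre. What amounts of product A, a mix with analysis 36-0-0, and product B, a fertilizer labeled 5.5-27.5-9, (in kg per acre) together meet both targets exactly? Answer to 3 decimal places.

382.667 kg product A, 368.000 kg product B

With a, b = kg per acre of product A and product B:
N: 0.36·a + 0.055·b = 158
P₂O₅: 0·a + 0.275·b = 101.2
Solving simultaneously: a = 382.6667, b = 368.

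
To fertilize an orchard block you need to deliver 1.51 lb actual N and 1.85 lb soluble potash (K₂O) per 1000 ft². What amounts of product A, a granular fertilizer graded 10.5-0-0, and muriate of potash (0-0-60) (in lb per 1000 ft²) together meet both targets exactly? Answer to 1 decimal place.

Per-1000 ft² balance (a = product A, b = muriate of potash):
N: 0.105·a + 0·b = 1.51
K₂O: 0·a + 0.6·b = 1.85
Solving simultaneously: a = 14.381, b = 3.08333.

14.4 lb product A, 3.1 lb muriate of potash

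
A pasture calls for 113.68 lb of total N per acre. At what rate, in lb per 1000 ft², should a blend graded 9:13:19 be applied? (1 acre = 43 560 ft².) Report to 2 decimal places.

29.00 lb of product per thousand sq ft

Product per acre = 113.68 / 9% = 1263.11 lb.
Convert to per 1000 ft²: 1263.11 × 0.0229568 = 28.997 lb.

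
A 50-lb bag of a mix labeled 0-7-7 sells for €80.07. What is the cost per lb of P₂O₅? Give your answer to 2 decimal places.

€22.88 per lb P₂O₅

P₂O₅ in bag = 50 × 7% = 3.5 lb.
Cost per lb P₂O₅ = €80.07 / 3.5 = €22.8771.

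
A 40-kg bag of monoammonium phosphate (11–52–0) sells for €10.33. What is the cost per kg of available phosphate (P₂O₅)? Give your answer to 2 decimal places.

€0.50 per kg P₂O₅

P₂O₅ in bag = 40 × 52% = 20.8 kg.
Cost per kg P₂O₅ = €10.33 / 20.8 = €0.4966.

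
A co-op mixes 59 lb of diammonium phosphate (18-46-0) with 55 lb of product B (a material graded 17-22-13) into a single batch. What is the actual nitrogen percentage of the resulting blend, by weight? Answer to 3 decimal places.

Total mass = 59 + 55 = 114 lb.
N mass = 18%×59 + 17%×55 = 19.97 lb.
% N = 19.97 / 114 = 17.5175%.

17.518% N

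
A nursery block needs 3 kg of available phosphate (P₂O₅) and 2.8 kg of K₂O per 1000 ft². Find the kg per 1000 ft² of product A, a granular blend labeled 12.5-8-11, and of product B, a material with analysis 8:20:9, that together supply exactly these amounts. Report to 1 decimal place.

19.6 kg product A, 7.2 kg product B

Let a = kg of product A, b = kg of product B (per 1000 ft²).
P₂O₅: 0.08·a + 0.2·b = 3
K₂O: 0.11·a + 0.09·b = 2.8
Eliminate a: (row1) − 0.08/0.11·(row2) → 0.134545·b = 0.963636, so b = 7.16216.
Back-substitute: a = (3 − 0.2·7.16216) / 0.08 = 19.5946.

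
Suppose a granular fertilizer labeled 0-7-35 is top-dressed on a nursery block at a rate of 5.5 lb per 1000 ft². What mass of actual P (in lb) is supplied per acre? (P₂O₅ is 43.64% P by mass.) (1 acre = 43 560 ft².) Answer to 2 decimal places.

7.32 lb P per acre

P₂O₅ per 1000 ft² = 5.5 × 7% = 0.385 lb.
Elemental P = 0.385 × 0.4364 = 0.168014 lb per 1000 ft².
Convert to per acre: 0.168014 × 43.56 = 7.31869 lb.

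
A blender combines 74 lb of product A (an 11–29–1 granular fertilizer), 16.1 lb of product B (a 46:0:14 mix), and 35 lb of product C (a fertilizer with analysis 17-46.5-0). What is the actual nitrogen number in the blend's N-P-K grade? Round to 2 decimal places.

Total mass = 74 + 16.1 + 35 = 125.1 lb.
N mass = 11%×74 + 46%×16.1 + 17%×35 = 21.496 lb.
% N = 21.496 / 125.1 = 17.1831%.

17.18% N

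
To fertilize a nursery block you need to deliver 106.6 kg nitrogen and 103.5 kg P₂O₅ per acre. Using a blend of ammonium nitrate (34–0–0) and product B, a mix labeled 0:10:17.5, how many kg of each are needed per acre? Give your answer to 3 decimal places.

With a, b = kg per acre of ammonium nitrate and product B:
N: 0.34·a + 0·b = 106.6
P₂O₅: 0·a + 0.1·b = 103.5
Solving simultaneously: a = 313.5294, b = 1035.

313.529 kg ammonium nitrate, 1035.000 kg product B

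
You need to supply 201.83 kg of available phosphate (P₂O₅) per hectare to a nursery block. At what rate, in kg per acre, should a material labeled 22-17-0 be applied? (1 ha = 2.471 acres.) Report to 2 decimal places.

480.47 kg of product per acre

Product per hectare = 201.83 / 17% = 1187.24 kg.
Convert to per acre: 1187.24 × 0.404694 = 480.468 kg.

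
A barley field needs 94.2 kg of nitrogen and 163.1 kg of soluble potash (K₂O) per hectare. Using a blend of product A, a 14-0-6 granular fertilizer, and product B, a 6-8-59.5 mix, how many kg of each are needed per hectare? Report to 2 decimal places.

Per-hectare balance (a = product A, b = product B):
N: 0.14·a + 0.06·b = 94.2
K₂O: 0.06·a + 0.595·b = 163.1
From row1: a = (94.2 − 0.06·b) / 0.14.
Into row2: 0.06·(94.2 − 0.06·b)/0.14 + 0.595·b = 163.1 → b = 215.583, a = 580.464.

580.46 kg product A, 215.58 kg product B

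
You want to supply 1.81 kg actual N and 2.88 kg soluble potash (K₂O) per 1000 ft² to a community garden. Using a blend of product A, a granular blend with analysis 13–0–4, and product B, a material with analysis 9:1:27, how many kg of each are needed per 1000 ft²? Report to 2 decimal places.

7.29 kg product A, 9.59 kg product B

Per-1000 ft² balance (a = product A, b = product B):
N: 0.13·a + 0.09·b = 1.81
K₂O: 0.04·a + 0.27·b = 2.88
Eliminate b: (row1) − 0.09/0.27·(row2) → 0.116667·a = 0.85, so a = 7.28571.
Then b = (2.88 − 0.04·7.28571) / 0.27 = 9.5873.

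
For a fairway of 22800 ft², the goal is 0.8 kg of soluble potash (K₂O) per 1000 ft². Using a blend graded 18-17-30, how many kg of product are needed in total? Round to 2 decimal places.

Product per 1000 ft² = 0.8 / 30% = 2.66667 kg.
Total product = 2.66667 × 22800 / 1000 = 60.8 kg.

60.80 kg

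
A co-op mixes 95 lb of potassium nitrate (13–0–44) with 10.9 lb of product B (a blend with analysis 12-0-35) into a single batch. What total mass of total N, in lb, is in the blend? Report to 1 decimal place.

13.7 lb N

N mass = 13%×95 + 12%×10.9 = 13.658 lb.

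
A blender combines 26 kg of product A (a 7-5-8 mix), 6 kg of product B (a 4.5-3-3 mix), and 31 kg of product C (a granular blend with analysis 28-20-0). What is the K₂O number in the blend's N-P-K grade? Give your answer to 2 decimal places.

3.59% K₂O

Total mass = 26 + 6 + 31 = 63 kg.
K₂O mass = 8%×26 + 3%×6 + 0%×31 = 2.26 kg.
% K₂O = 2.26 / 63 = 3.5873%.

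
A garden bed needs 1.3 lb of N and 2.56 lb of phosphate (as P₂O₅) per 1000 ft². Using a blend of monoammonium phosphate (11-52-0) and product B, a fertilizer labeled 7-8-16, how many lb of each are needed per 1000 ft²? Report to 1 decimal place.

2.7 lb monoammonium phosphate, 14.3 lb product B

Let a = lb of monoammonium phosphate, b = lb of product B (per 1000 ft²).
N: 0.11·a + 0.07·b = 1.3
P₂O₅: 0.52·a + 0.08·b = 2.56
Solving simultaneously: a = 2.72464, b = 14.2899.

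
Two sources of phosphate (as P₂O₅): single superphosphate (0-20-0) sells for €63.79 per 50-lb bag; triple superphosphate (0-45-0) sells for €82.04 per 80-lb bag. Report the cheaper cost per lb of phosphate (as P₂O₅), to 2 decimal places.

€2.28 per lb P₂O₅ (triple superphosphate)

single superphosphate: P₂O₅ per bag = 50 × 20% = 10 lb; cost = 63.79 / 10 = €6.3790/lb P₂O₅.
triple superphosphate: P₂O₅ per bag = 80 × 45% = 36 lb; cost = 82.04 / 36 = €2.2789/lb P₂O₅.
triple superphosphate is cheaper.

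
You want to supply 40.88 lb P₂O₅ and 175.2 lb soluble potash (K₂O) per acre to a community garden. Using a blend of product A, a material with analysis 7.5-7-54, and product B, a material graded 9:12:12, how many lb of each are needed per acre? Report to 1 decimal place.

Let a = lb of product A, b = lb of product B (per acre).
P₂O₅: 0.07·a + 0.12·b = 40.88
K₂O: 0.54·a + 0.12·b = 175.2
Eliminate a: (row1) − 0.07/0.54·(row2) → 0.104444·b = 18.1689, so b = 173.957.
Back-substitute: a = (40.88 − 0.12·173.957) / 0.07 = 285.787.

285.8 lb product A, 174.0 lb product B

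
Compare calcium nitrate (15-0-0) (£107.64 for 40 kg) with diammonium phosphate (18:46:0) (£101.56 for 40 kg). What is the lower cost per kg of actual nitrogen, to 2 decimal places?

£14.11 per kg N (diammonium phosphate)

calcium nitrate: N per bag = 40 × 15% = 6 kg; cost = 107.64 / 6 = £17.9400/kg N.
diammonium phosphate: N per bag = 40 × 18% = 7.2 kg; cost = 101.56 / 7.2 = £14.1056/kg N.
diammonium phosphate is cheaper.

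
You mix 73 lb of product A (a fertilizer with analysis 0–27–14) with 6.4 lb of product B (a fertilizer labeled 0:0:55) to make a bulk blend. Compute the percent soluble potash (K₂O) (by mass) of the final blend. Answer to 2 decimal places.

Total mass = 73 + 6.4 = 79.4 lb.
K₂O mass = 14%×73 + 55%×6.4 = 13.74 lb.
% K₂O = 13.74 / 79.4 = 17.3048%.

17.30% K₂O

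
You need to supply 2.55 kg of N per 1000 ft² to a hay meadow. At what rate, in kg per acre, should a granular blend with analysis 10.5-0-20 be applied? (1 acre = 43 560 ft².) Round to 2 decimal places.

1057.89 kg of product per acre

Product per 1000 ft² = 2.55 / 10.5% = 24.2857 kg.
Convert to per acre: 24.2857 × 43.56 = 1057.886 kg.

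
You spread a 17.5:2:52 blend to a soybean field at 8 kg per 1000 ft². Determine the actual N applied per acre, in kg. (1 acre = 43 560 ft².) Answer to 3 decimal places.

nitrogen per 1000 ft² = 8 × 17.5% = 1.4 kg.
Convert to per acre: 1.4 × 43.56 = 60.984 kg.

60.984 kg N per acre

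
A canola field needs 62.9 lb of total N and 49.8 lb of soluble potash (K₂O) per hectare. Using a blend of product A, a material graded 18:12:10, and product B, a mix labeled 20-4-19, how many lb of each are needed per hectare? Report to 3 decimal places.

With a, b = lb per hectare of product A and product B:
N: 0.18·a + 0.2·b = 62.9
K₂O: 0.1·a + 0.19·b = 49.8
Eliminate a: (row1) − 0.18/0.1·(row2) → -0.142·b = -26.74, so b = 188.3099.
Back-substitute: a = (62.9 − 0.2·188.3099) / 0.18 = 140.2113.

140.211 lb product A, 188.310 lb product B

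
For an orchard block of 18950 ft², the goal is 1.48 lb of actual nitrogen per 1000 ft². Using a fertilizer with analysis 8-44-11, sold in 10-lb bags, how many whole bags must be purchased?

36 bags

Product per 1000 ft² = 1.48 / 8% = 18.5 lb.
Total product = 18.5 × 18950 / 1000 = 350.575 lb.
Bags = ⌈350.575 / 10⌉ = 36.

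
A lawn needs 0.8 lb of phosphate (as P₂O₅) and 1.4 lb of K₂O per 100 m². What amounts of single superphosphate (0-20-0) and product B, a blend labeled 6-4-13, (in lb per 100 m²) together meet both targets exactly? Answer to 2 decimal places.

1.85 lb single superphosphate, 10.77 lb product B

With a, b = lb per 100 m² of single superphosphate and product B:
P₂O₅: 0.2·a + 0.04·b = 0.8
K₂O: 0·a + 0.13·b = 1.4
Solving simultaneously: a = 1.84615, b = 10.7692.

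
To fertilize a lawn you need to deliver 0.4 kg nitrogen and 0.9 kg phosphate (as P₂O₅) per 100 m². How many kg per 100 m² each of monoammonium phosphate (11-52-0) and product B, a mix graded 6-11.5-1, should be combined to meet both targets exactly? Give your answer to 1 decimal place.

With a, b = kg per 100 m² of monoammonium phosphate and product B:
N: 0.11·a + 0.06·b = 0.4
P₂O₅: 0.52·a + 0.115·b = 0.9
Eliminate a: (row1) − 0.11/0.52·(row2) → 0.0356731·b = 0.209615, so b = 5.87601.
Back-substitute: a = (0.4 − 0.06·5.87601) / 0.11 = 0.431267.

0.4 kg monoammonium phosphate, 5.9 kg product B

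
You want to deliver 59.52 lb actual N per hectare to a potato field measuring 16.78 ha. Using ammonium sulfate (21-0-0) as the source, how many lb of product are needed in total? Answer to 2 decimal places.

4755.93 lb

Product per hectare = 59.52 / 21% = 283.429 lb.
Total product = 283.429 × 16.78 = 4755.931 lb.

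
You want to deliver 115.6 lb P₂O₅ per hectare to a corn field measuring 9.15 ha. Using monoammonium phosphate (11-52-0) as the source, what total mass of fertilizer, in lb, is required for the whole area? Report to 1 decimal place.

Product per hectare = 115.6 / 52% = 222.308 lb.
Total product = 222.308 × 9.15 = 2034.12 lb.

2034.1 lb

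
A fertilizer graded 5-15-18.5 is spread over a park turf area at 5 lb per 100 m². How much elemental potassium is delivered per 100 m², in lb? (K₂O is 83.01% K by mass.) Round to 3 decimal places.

0.768 lb K per hundred sq m

K₂O per 100 m² = 5 × 18.5% = 0.925 lb.
Elemental K = 0.925 × 0.8301 = 0.767842 lb per 100 m².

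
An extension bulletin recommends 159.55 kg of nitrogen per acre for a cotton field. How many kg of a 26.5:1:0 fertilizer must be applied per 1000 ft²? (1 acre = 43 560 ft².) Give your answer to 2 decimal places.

Product per acre = 159.55 / 26.5% = 602.075 kg.
Convert to per 1000 ft²: 602.075 × 0.0229568 = 13.8218 kg.

13.82 kg of product per thousand sq ft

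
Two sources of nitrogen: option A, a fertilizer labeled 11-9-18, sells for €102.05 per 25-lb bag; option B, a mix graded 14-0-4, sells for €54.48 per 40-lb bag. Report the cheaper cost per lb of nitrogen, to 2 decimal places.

€9.73 per lb N (option B)

option A: N per bag = 25 × 11% = 2.75 lb; cost = 102.05 / 2.75 = €37.1091/lb N.
option B: N per bag = 40 × 14% = 5.6 lb; cost = 54.48 / 5.6 = €9.7286/lb N.
option B is cheaper.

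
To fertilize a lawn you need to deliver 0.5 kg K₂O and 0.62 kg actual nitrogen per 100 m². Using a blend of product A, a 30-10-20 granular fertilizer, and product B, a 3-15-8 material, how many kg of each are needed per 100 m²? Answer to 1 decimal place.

Per-100 m² balance (a = product A, b = product B):
K₂O: 0.2·a + 0.08·b = 0.5
N: 0.3·a + 0.03·b = 0.62
Eliminate b: (row1) − 0.08/0.03·(row2) → -0.6·a = -1.15333, so a = 1.92222.
Then b = (0.62 − 0.3·1.92222) / 0.03 = 1.44444.

1.9 kg product A, 1.4 kg product B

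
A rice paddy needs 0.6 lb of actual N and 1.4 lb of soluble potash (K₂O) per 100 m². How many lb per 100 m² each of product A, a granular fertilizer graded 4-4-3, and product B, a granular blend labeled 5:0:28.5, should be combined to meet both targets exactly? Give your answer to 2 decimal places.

Per-100 m² balance (a = product A, b = product B):
N: 0.04·a + 0.05·b = 0.6
K₂O: 0.03·a + 0.285·b = 1.4
Eliminate b: (row1) − 0.05/0.285·(row2) → 0.0347368·a = 0.354386, so a = 10.202.
Then b = (1.4 − 0.03·10.202) / 0.285 = 3.83838.

10.20 lb product A, 3.84 lb product B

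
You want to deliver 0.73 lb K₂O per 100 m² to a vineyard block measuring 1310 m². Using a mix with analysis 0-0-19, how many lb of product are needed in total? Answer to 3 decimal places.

50.332 lb

Product per 100 m² = 0.73 / 19% = 3.84211 lb.
Total product = 3.84211 × 1310 / 100 = 50.3316 lb.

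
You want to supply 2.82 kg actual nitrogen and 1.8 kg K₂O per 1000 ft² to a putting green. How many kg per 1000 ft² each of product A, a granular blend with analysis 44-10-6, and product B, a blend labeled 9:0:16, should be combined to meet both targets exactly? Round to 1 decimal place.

4.4 kg product A, 9.6 kg product B

With a, b = kg per 1000 ft² of product A and product B:
N: 0.44·a + 0.09·b = 2.82
K₂O: 0.06·a + 0.16·b = 1.8
From row1: a = (2.82 − 0.09·b) / 0.44.
Into row2: 0.06·(2.82 − 0.09·b)/0.44 + 0.16·b = 1.8 → b = 9.58154, a = 4.44923.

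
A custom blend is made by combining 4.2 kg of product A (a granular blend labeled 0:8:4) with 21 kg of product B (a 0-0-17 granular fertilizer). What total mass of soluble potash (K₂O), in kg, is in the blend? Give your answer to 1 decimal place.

K₂O mass = 4%×4.2 + 17%×21 = 3.738 kg.

3.7 kg K₂O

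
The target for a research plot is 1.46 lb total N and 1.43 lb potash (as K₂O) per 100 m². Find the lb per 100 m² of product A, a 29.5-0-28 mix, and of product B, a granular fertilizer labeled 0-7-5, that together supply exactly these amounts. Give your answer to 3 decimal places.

Per-100 m² balance (a = product A, b = product B):
N: 0.295·a + 0·b = 1.46
K₂O: 0.28·a + 0.05·b = 1.43
From row1: a = (1.46 − 0·b) / 0.295.
Into row2: 0.28·(1.46 − 0·b)/0.295 + 0.05·b = 1.43 → b = 0.884746, a = 4.94915.

4.949 lb product A, 0.885 lb product B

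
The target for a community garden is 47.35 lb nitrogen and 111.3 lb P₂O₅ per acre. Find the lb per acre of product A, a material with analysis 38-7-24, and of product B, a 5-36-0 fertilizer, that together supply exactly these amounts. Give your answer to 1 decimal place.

Let a = lb of product A, b = lb of product B (per acre).
N: 0.38·a + 0.05·b = 47.35
P₂O₅: 0.07·a + 0.36·b = 111.3
Eliminate b: (row1) − 0.05/0.36·(row2) → 0.370278·a = 31.8917, so a = 86.129.
Then b = (111.3 − 0.07·86.129) / 0.36 = 292.419.

86.1 lb product A, 292.4 lb product B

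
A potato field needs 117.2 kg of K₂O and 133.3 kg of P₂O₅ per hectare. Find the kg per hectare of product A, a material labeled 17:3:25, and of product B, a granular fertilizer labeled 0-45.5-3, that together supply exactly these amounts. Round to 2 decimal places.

437.10 kg product A, 264.15 kg product B

Per-hectare balance (a = product A, b = product B):
K₂O: 0.25·a + 0.03·b = 117.2
P₂O₅: 0.03·a + 0.455·b = 133.3
From row1: a = (117.2 − 0.03·b) / 0.25.
Into row2: 0.03·(117.2 − 0.03·b)/0.25 + 0.455·b = 133.3 → b = 264.147, a = 437.102.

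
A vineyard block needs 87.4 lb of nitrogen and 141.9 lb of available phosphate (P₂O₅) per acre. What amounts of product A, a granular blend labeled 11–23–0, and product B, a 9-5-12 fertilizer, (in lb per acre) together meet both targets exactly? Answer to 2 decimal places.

552.70 lb product A, 295.59 lb product B

Let a = lb of product A, b = lb of product B (per acre).
N: 0.11·a + 0.09·b = 87.4
P₂O₅: 0.23·a + 0.05·b = 141.9
From row1: a = (87.4 − 0.09·b) / 0.11.
Into row2: 0.23·(87.4 − 0.09·b)/0.11 + 0.05·b = 141.9 → b = 295.592, a = 552.697.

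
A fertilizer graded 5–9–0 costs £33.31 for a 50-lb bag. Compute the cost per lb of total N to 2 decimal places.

£13.32 per lb N

N in bag = 50 × 5% = 2.5 lb.
Cost per lb N = £33.31 / 2.5 = £13.3240.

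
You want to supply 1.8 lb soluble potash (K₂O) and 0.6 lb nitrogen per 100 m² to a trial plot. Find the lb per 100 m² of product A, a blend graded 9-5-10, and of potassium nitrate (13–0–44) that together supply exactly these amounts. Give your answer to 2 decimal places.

Per-100 m² balance (a = product A, b = potassium nitrate):
K₂O: 0.1·a + 0.44·b = 1.8
N: 0.09·a + 0.13·b = 0.6
Solving simultaneously: a = 1.12782, b = 3.83459.

1.13 lb product A, 3.83 lb potassium nitrate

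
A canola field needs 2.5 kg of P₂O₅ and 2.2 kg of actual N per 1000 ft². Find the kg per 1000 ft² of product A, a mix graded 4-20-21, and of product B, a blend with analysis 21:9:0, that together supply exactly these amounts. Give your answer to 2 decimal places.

Per-1000 ft² balance (a = product A, b = product B):
P₂O₅: 0.2·a + 0.09·b = 2.5
N: 0.04·a + 0.21·b = 2.2
Solving simultaneously: a = 8.51562, b = 8.85417.

8.52 kg product A, 8.85 kg product B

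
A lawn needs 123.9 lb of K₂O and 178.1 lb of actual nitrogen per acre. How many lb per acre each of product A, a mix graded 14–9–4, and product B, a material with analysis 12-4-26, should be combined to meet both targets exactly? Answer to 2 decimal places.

Per-acre balance (a = product A, b = product B):
K₂O: 0.04·a + 0.26·b = 123.9
N: 0.14·a + 0.12·b = 178.1
From row1: a = (123.9 − 0.26·b) / 0.04.
Into row2: 0.14·(123.9 − 0.26·b)/0.04 + 0.12·b = 178.1 → b = 323.481, a = 994.873.

994.87 lb product A, 323.48 lb product B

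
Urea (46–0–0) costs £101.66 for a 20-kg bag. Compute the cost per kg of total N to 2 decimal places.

£11.05 per kg N

N in bag = 20 × 46% = 9.2 kg.
Cost per kg N = £101.66 / 9.2 = £11.0500.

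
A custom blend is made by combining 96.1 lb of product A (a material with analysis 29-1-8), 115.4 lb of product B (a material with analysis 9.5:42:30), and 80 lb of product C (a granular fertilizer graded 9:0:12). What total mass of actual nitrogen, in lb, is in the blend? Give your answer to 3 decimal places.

46.032 lb N

N mass = 29%×96.1 + 9.5%×115.4 + 9%×80 = 46.032 lb.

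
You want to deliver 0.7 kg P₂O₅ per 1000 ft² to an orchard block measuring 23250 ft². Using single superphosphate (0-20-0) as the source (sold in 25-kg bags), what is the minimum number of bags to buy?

Product per 1000 ft² = 0.7 / 20% = 3.5 kg.
Total product = 3.5 × 23250 / 1000 = 81.375 kg.
Bags = ⌈81.375 / 25⌉ = 4.

4 bags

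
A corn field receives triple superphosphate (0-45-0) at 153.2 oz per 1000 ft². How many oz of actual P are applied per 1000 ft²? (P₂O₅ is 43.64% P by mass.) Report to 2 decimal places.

P₂O₅ per 1000 ft² = 153.2 × 45% = 68.94 oz.
Elemental P = 68.94 × 0.4364 = 30.0854 oz per 1000 ft².

30.09 oz P per thousand sq ft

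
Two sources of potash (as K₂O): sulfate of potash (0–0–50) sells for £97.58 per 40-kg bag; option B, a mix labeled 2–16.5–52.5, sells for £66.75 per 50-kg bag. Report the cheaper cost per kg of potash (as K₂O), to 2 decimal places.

£2.54 per kg K₂O (option B)

sulfate of potash: K₂O per bag = 40 × 50% = 20 kg; cost = 97.58 / 20 = £4.8790/kg K₂O.
option B: K₂O per bag = 50 × 52.5% = 26.25 kg; cost = 66.75 / 26.25 = £2.5429/kg K₂O.
option B is cheaper.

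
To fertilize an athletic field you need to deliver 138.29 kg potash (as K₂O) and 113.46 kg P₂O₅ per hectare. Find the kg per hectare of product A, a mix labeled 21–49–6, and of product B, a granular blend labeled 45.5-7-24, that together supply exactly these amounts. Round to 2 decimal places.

154.76 kg product A, 537.52 kg product B

Let a = kg of product A, b = kg of product B (per hectare).
K₂O: 0.06·a + 0.24·b = 138.29
P₂O₅: 0.49·a + 0.07·b = 113.46
From row1: a = (138.29 − 0.24·b) / 0.06.
Into row2: 0.49·(138.29 − 0.24·b)/0.06 + 0.07·b = 113.46 → b = 537.518, a = 154.763.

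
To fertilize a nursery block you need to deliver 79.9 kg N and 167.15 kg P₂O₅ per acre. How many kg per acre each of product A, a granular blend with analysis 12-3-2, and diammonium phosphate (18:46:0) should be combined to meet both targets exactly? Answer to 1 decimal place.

Per-acre balance (a = product A, b = diammonium phosphate):
N: 0.12·a + 0.18·b = 79.9
P₂O₅: 0.03·a + 0.46·b = 167.15
Solving simultaneously: a = 133.876, b = 354.639.

133.9 kg product A, 354.6 kg diammonium phosphate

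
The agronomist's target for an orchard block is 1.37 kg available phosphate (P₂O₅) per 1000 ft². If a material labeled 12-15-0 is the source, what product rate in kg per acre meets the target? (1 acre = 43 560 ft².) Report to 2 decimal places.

397.85 kg of product per acre

Product per 1000 ft² = 1.37 / 15% = 9.13333 kg.
Convert to per acre: 9.13333 × 43.56 = 397.848 kg.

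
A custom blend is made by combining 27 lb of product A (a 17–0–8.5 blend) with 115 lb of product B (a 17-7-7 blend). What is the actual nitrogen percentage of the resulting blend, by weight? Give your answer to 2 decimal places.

17.00% N

Total mass = 27 + 115 = 142 lb.
N mass = 17%×27 + 17%×115 = 24.14 lb.
% N = 24.14 / 142 = 17%.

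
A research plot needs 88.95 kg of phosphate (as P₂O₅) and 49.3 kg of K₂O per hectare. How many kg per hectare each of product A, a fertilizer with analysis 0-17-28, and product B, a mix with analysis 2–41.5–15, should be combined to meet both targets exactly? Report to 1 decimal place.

78.5 kg product A, 182.2 kg product B

With a, b = kg per hectare of product A and product B:
P₂O₅: 0.17·a + 0.415·b = 88.95
K₂O: 0.28·a + 0.15·b = 49.3
Eliminate b: (row1) − 0.415/0.15·(row2) → -0.604667·a = -47.4467, so a = 78.4675.
Then b = (49.3 − 0.28·78.4675) / 0.15 = 182.194.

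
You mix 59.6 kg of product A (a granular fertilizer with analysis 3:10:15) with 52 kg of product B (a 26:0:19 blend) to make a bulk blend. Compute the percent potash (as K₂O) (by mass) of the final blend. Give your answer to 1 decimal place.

Total mass = 59.6 + 52 = 111.6 kg.
K₂O mass = 15%×59.6 + 19%×52 = 18.82 kg.
% K₂O = 18.82 / 111.6 = 16.8638%.

16.9% K₂O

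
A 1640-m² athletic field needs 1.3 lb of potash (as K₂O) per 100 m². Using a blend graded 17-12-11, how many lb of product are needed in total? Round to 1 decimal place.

193.8 lb

Product per 100 m² = 1.3 / 11% = 11.8182 lb.
Total product = 11.8182 × 1640 / 100 = 193.818 lb.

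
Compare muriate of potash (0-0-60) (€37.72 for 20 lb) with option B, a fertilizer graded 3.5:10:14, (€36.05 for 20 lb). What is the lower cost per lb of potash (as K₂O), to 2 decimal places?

muriate of potash: K₂O per bag = 20 × 60% = 12 lb; cost = 37.72 / 12 = €3.1433/lb K₂O.
option B: K₂O per bag = 20 × 14% = 2.8 lb; cost = 36.05 / 2.8 = €12.8750/lb K₂O.
muriate of potash is cheaper.

€3.14 per lb K₂O (muriate of potash)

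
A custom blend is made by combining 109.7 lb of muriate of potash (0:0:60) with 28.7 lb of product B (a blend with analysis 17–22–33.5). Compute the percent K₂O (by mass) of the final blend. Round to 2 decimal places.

Total mass = 109.7 + 28.7 = 138.4 lb.
K₂O mass = 60%×109.7 + 33.5%×28.7 = 75.4345 lb.
% K₂O = 75.4345 / 138.4 = 54.5047%.

54.50% K₂O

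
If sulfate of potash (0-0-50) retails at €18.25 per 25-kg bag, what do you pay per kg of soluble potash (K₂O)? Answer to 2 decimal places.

€1.46 per kg K₂O

K₂O in bag = 25 × 50% = 12.5 kg.
Cost per kg K₂O = €18.25 / 12.5 = €1.4600.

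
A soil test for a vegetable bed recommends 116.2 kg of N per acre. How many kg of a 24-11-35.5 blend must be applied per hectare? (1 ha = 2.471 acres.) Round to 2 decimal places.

1196.38 kg of product per hectare

Product per acre = 116.2 / 24% = 484.167 kg.
Convert to per hectare: 484.167 × 2.471 = 1196.376 kg.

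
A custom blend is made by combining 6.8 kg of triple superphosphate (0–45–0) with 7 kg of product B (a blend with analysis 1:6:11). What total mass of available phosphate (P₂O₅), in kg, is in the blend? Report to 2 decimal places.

P₂O₅ mass = 45%×6.8 + 6%×7 = 3.48 kg.

3.48 kg P₂O₅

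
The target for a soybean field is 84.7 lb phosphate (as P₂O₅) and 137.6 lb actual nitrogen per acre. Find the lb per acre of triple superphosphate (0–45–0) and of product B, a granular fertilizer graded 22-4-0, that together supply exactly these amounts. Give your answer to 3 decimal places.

132.626 lb triple superphosphate, 625.455 lb product B

Per-acre balance (a = triple superphosphate, b = product B):
P₂O₅: 0.45·a + 0.04·b = 84.7
N: 0·a + 0.22·b = 137.6
Solving simultaneously: a = 132.6263, b = 625.4545.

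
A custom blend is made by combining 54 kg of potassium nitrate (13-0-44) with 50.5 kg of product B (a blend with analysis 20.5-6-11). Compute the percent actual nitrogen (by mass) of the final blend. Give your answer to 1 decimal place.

Total mass = 54 + 50.5 = 104.5 kg.
N mass = 13%×54 + 20.5%×50.5 = 17.3725 kg.
% N = 17.3725 / 104.5 = 16.6244%.

16.6% N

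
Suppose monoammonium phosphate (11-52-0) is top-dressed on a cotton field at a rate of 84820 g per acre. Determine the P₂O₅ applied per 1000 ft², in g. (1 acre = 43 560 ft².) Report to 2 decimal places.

1012.54 g P₂O₅ per thousand sq ft

P₂O₅ per acre = 84820 × 52% = 44106.4 g.
Convert to per 1000 ft²: 44106.4 × 0.0229568 = 1012.544 g.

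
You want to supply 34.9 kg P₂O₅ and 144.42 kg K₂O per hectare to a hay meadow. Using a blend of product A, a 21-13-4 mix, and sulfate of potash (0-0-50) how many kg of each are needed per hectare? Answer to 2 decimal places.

With a, b = kg per hectare of product A and sulfate of potash:
P₂O₅: 0.13·a + 0·b = 34.9
K₂O: 0.04·a + 0.5·b = 144.42
Eliminate b: (row1) − 0/0.5·(row2) → 0.13·a = 34.9, so a = 268.462.
Then b = (144.42 − 0.04·268.462) / 0.5 = 267.363.

268.46 kg product A, 267.36 kg sulfate of potash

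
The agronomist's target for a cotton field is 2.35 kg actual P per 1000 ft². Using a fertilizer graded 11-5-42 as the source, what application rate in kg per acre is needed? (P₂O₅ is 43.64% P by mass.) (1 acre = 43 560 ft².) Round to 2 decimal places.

As P₂O₅: 2.35 / 0.4364 = 5.38497 kg per 1000 ft².
Product per 1000 ft² = 5.38497 / 5% = 107.699 kg.
Convert to per acre: 107.699 × 43.56 = 4691.384 kg.

4691.38 kg of product per acre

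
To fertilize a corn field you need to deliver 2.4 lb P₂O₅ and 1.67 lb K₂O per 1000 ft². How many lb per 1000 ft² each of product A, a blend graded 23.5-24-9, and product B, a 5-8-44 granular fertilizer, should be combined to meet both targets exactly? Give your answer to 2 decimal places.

Per-1000 ft² balance (a = product A, b = product B):
P₂O₅: 0.24·a + 0.08·b = 2.4
K₂O: 0.09·a + 0.44·b = 1.67
Eliminate a: (row1) − 0.24/0.09·(row2) → -1.09333·b = -2.05333, so b = 1.87805.
Back-substitute: a = (2.4 − 0.08·1.87805) / 0.24 = 9.37398.

9.37 lb product A, 1.88 lb product B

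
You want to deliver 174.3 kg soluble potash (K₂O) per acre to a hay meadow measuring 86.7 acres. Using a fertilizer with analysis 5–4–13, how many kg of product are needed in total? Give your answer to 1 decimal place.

116244.7 kg

Product per acre = 174.3 / 13% = 1340.77 kg.
Total product = 1340.77 × 86.7 = 116244.69 kg.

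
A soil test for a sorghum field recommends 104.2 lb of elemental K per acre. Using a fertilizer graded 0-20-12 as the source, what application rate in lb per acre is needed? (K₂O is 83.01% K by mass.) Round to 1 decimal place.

1046.1 lb of product per acre

As K₂O: 104.2 / 0.8301 = 125.527 lb per acre.
Product per acre = 125.527 / 12% = 1046.06 lb.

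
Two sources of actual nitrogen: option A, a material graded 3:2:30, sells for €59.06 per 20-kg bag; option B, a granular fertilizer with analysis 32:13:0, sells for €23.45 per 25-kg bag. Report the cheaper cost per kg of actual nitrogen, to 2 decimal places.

option A: N per bag = 20 × 3% = 0.6 kg; cost = 59.06 / 0.6 = €98.4333/kg N.
option B: N per bag = 25 × 32% = 8 kg; cost = 23.45 / 8 = €2.9312/kg N.
option B is cheaper.

€2.93 per kg N (option B)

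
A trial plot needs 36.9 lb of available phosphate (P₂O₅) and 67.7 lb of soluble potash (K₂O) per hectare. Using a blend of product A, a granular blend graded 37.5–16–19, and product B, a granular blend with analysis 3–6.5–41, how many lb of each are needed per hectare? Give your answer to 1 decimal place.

201.5 lb product A, 71.8 lb product B

Per-hectare balance (a = product A, b = product B):
P₂O₅: 0.16·a + 0.065·b = 36.9
K₂O: 0.19·a + 0.41·b = 67.7
From row1: a = (36.9 − 0.065·b) / 0.16.
Into row2: 0.19·(36.9 − 0.065·b)/0.16 + 0.41·b = 67.7 → b = 71.7559, a = 201.474.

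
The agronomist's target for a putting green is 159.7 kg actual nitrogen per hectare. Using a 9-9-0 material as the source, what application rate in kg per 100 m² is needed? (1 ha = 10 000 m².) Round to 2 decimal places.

Product per hectare = 159.7 / 9% = 1774.44 kg.
Convert to per 100 m²: 1774.44 × 0.01 = 17.7444 kg.

17.74 kg of product per hundred sq m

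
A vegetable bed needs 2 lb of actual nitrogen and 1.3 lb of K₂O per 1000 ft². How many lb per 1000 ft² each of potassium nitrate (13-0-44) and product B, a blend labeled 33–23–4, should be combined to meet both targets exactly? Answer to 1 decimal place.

2.5 lb potassium nitrate, 5.1 lb product B

Per-1000 ft² balance (a = potassium nitrate, b = product B):
N: 0.13·a + 0.33·b = 2
K₂O: 0.44·a + 0.04·b = 1.3
Eliminate b: (row1) − 0.33/0.04·(row2) → -3.5·a = -8.725, so a = 2.49286.
Then b = (1.3 − 0.44·2.49286) / 0.04 = 5.07857.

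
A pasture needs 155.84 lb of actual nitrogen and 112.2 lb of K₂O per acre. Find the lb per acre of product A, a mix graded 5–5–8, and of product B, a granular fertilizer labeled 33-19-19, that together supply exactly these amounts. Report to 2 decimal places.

With a, b = lb per acre of product A and product B:
N: 0.05·a + 0.33·b = 155.84
K₂O: 0.08·a + 0.19·b = 112.2
From row1: a = (155.84 − 0.33·b) / 0.05.
Into row2: 0.08·(155.84 − 0.33·b)/0.05 + 0.19·b = 112.2 → b = 405.751, a = 438.8402.

438.84 lb product A, 405.75 lb product B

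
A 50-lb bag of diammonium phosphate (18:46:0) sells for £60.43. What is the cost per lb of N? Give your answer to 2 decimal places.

N in bag = 50 × 18% = 9 lb.
Cost per lb N = £60.43 / 9 = £6.7144.

£6.71 per lb N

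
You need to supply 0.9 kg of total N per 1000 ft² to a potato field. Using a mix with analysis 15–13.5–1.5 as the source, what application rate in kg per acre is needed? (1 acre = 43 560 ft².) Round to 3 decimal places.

Product per 1000 ft² = 0.9 / 15% = 6 kg.
Convert to per acre: 6 × 43.56 = 261.36 kg.

261.360 kg of product per acre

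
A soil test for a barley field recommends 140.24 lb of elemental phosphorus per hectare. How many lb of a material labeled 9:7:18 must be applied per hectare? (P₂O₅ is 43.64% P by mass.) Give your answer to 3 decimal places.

4590.808 lb of product per hectare

As P₂O₅: 140.24 / 0.4364 = 321.357 lb per hectare.
Product per hectare = 321.357 / 7% = 4590.8079 lb.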